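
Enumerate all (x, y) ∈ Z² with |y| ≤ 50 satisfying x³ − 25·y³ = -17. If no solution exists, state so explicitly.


The equation is x³ - 25y³ = -17. For fixed y, x³ = 25·y³ − 17, so a solution requires the RHS to be a perfect cube.
Strategy: iterate y from -50 to 50, compute RHS = 25·y³ − 17, and check whether it is a (positive or negative) perfect cube.
Check small values of y:
  y = 0: RHS = -17 is not a perfect cube.
  y = 1: RHS = 8 = (2)³ ⇒ x = 2 works.
  y = -1: RHS = -42 is not a perfect cube.
  y = 2: RHS = 183 is not a perfect cube.
  y = -2: RHS = -217 is not a perfect cube.
  y = 3: RHS = 658 is not a perfect cube.
  y = -3: RHS = -692 is not a perfect cube.
Continuing the search up to |y| = 50 finds no further solutions beyond those listed.
Collected solutions: (2, 1).

Solutions (with |y| ≤ 50): (2, 1).


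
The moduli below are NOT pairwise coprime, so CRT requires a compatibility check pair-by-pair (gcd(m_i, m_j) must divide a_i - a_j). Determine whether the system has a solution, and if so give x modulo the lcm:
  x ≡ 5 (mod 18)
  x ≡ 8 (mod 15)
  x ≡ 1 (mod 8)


Moduli 18, 15, 8 are not pairwise coprime, so CRT works modulo lcm(m_i) when all pairwise compatibility conditions hold.
Pairwise compatibility: gcd(m_i, m_j) must divide a_i - a_j for every pair.
Merge one congruence at a time:
  Start: x ≡ 5 (mod 18).
  Combine with x ≡ 8 (mod 15): gcd(18, 15) = 3; 8 - 5 = 3, which IS divisible by 3, so compatible.
    Write x = 5 + 18·t and substitute into x ≡ 8 (mod 15): 18·t ≡ 8 − 5 = 3 (mod 15).
    Divide the congruence (and modulus) by g = 3: 6·t ≡ 1 (mod 5).
    Reduce coefficients mod 5: 1·t ≡ 1 (mod 5).
    So t ≡ 1 (mod 5).
    Then x = 5 + 18·1 = 23, valid modulo lcm(18, 15) = 90: x ≡ 23 (mod 90).
  Combine with x ≡ 1 (mod 8): gcd(90, 8) = 2; 1 - 23 = -22, which IS divisible by 2, so compatible.
    Write x = 23 + 90·t and substitute into x ≡ 1 (mod 8): 90·t ≡ 1 − 23 = -22 (mod 8).
    Divide the congruence (and modulus) by g = 2: 45·t ≡ -11 (mod 4).
    Reduce coefficients mod 4: 1·t ≡ 1 (mod 4).
    So t ≡ 1 (mod 4).
    Then x = 23 + 90·1 = 113, valid modulo lcm(90, 8) = 360: x ≡ 113 (mod 360).
Verify: 113 mod 18 = 5, 113 mod 15 = 8, 113 mod 8 = 1.

x ≡ 113 (mod 360).


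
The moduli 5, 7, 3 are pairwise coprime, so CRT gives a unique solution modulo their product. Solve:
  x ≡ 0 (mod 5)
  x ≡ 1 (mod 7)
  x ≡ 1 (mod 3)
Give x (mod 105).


Moduli 5, 7, 3 are pairwise coprime; by CRT there is a unique solution modulo M = 5 · 7 · 3 = 105.
Solve pairwise, accumulating the modulus:
  Start with x ≡ 0 (mod 5).
  Combine with x ≡ 1 (mod 7): since gcd(5, 7) = 1, we get a unique residue mod 35.
    Write x = 0 + 5·t and substitute into x ≡ 1 (mod 7): 5·t ≡ 1 − 0 = 1 (mod 7).
    The inverse of 5 mod 7 is 3 (since 5·3 = 15 = 2·7 + 1), so t ≡ 3·1 = 3 ≡ 3 (mod 7).
    Then x = 0 + 5·3 = 15, valid modulo lcm(5, 7) = 35: x ≡ 15 (mod 35).
  Combine with x ≡ 1 (mod 3): since gcd(35, 3) = 1, we get a unique residue mod 105.
    Write x = 15 + 35·t and substitute into x ≡ 1 (mod 3): 35·t ≡ 1 − 15 = -14 (mod 3).
    Reduce coefficients mod 3: 2·t ≡ 1 (mod 3).
    The inverse of 2 mod 3 is 2 (since 2·2 = 4 = 1·3 + 1), so t ≡ 2·1 = 2 ≡ 2 (mod 3).
    Then x = 15 + 35·2 = 85, valid modulo lcm(35, 3) = 105: x ≡ 85 (mod 105).
Verify: 85 mod 5 = 0 ✓, 85 mod 7 = 1 ✓, 85 mod 3 = 1 ✓.

x ≡ 85 (mod 105).


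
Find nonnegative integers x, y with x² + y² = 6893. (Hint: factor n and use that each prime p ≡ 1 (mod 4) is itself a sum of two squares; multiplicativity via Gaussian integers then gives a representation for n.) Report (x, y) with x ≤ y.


Step 1: Factor n = 6893 = 61 · 113.
Step 2: Check the mod-4 condition on each prime factor: 61 ≡ 1 (mod 4), exponent 1; 113 ≡ 1 (mod 4), exponent 1.
All primes ≡ 3 (mod 4) appear to even exponent (or don't appear), so by the two-squares theorem n IS expressible as a sum of two squares.
Step 3: Build a representation. Here n = 61 · 113 is a product of primes ≡ 1 (mod 4). Each prime p ≡ 1 (mod 4) is itself a sum of two squares; find a² by testing p − a² for a perfect square:
  61: 61 − 1² = 60, 61 − 2² = 57, 61 − 3² = 52, 61 − 4² = 45, 61 − 5² = 36 = 6² ⇒ 61 = 5² + 6².
  113: 113 − 1² = 112, 113 − 2² = 109, 113 − 3² = 104, 113 − 4² = 97, 113 − 5² = 88, 113 − 6² = 77, 113 − 7² = 64 = 8² ⇒ 113 = 7² + 8².
  Combine using the Brahmagupta–Fibonacci identity (a² + b²)(c² + d²) = (ac − bd)² + (ad + bc)² = (ac + bd)² + (ad − bc)²:
  61 · 113 = 6893: from (5² + 6²)(7² + 8²), take (5·7 − 6·8, 5·8 + 6·7) = (35 − 48, 40 + 42) = (-13, 82); dropping signs (only squares matter) gives (13, 82); check 13² + 82² = 169 + 6724 = 6893 ✓.
Step 4: Order so x ≤ y and verify: 13² + 82² = 169 + 6724 = 6893 = n. ✓

n = 6893 = 13² + 82² (one valid representation with x ≤ y).


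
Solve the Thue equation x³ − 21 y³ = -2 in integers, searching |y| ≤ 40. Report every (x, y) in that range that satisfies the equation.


The equation is x³ - 21y³ = -2. For fixed y, x³ = 21·y³ − 2, so a solution requires the RHS to be a perfect cube.
Strategy: iterate y from -40 to 40, compute RHS = 21·y³ − 2, and check whether it is a (positive or negative) perfect cube.
Check small values of y:
  y = 0: RHS = -2 is not a perfect cube.
  y = 1: RHS = 19 is not a perfect cube.
  y = -1: RHS = -23 is not a perfect cube.
  y = 2: RHS = 166 is not a perfect cube.
  y = -2: RHS = -170 is not a perfect cube.
  y = 3: RHS = 565 is not a perfect cube.
  y = -3: RHS = -569 is not a perfect cube.
Continuing the search up to |y| = 40 finds no solutions either.
No (x, y) in the scanned range satisfies the equation.

No integer solutions with |y| ≤ 40.


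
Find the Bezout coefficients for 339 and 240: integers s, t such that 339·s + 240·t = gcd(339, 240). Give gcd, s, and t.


Euclidean algorithm on (339, 240) — divide until remainder is 0:
  339 = 1 · 240 + 99
  240 = 2 · 99 + 42
  99 = 2 · 42 + 15
  42 = 2 · 15 + 12
  15 = 1 · 12 + 3
  12 = 4 · 3 + 0
gcd(339, 240) = 3.
Track Bezout coefficients alongside the remainders: start with r₀ = 339 = a·1 + b·0 (s = 1, t = 0) and r₁ = 240 = a·0 + b·1 (s = 0, t = 1); each new remainder r_{k+1} = r_{k-1} − q_k·r_k inherits s_{k+1} = s_{k-1} − q_k·s_k, t_{k+1} = t_{k-1} − q_k·t_k, so r_k = a·s_k + b·t_k at every step:
  q = 1: r = 99, s = 1 − 1·0 = 1, t = 0 − 1·1 = -1  (check: 339·1 + 240·(-1) = 99)
  q = 2: r = 42, s = 0 − 2·1 = -2, t = 1 − 2·(-1) = 3  (check: 339·(-2) + 240·3 = 42)
  q = 2: r = 15, s = 1 − 2·(-2) = 5, t = -1 − 2·3 = -7  (check: 339·5 + 240·(-7) = 15)
  q = 2: r = 12, s = -2 − 2·5 = -12, t = 3 − 2·(-7) = 17  (check: 339·(-12) + 240·17 = 12)
  q = 1: r = 3, s = 5 − 1·(-12) = 17, t = -7 − 1·17 = -24  (check: 339·17 + 240·(-24) = 3)
The row with r = 3 (the gcd) gives the Bezout coefficients s = 17, t = -24.
Result: 339 · (17) + 240 · (-24) = 3.

gcd(339, 240) = 3; s = 17, t = -24 (check: 339·17 + 240·(-24) = 3).


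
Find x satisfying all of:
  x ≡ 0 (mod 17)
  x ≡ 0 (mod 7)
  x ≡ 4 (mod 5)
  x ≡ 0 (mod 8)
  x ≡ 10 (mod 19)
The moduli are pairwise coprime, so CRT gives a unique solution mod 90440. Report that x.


Product of moduli M = 17 · 7 · 5 · 8 · 19 = 90440.
Merge one congruence at a time:
  Start: x ≡ 0 (mod 17).
  Combine with x ≡ 0 (mod 7); new modulus lcm = 119.
    Write x = 0 + 17·t and substitute into x ≡ 0 (mod 7): 17·t ≡ 0 − 0 = 0 (mod 7).
    Reduce coefficients mod 7: 3·t ≡ 0 (mod 7).
    The inverse of 3 mod 7 is 5 (since 3·5 = 15 = 2·7 + 1), so t ≡ 5·0 = 0 ≡ 0 (mod 7).
    Then x = 0 + 17·0 = 0, valid modulo lcm(17, 7) = 119: x ≡ 0 (mod 119).
  Combine with x ≡ 4 (mod 5); new modulus lcm = 595.
    Write x = 0 + 119·t and substitute into x ≡ 4 (mod 5): 119·t ≡ 4 − 0 = 4 (mod 5).
    Reduce coefficients mod 5: 4·t ≡ 4 (mod 5).
    The inverse of 4 mod 5 is 4 (since 4·4 = 16 = 3·5 + 1), so t ≡ 4·4 = 16 ≡ 1 (mod 5).
    Then x = 0 + 119·1 = 119, valid modulo lcm(119, 5) = 595: x ≡ 119 (mod 595).
  Combine with x ≡ 0 (mod 8); new modulus lcm = 4760.
    Write x = 119 + 595·t and substitute into x ≡ 0 (mod 8): 595·t ≡ 0 − 119 = -119 (mod 8).
    Reduce coefficients mod 8: 3·t ≡ 1 (mod 8).
    The inverse of 3 mod 8 is 3 (since 3·3 = 9 = 1·8 + 1), so t ≡ 3·1 = 3 ≡ 3 (mod 8).
    Then x = 119 + 595·3 = 1904, valid modulo lcm(595, 8) = 4760: x ≡ 1904 (mod 4760).
  Combine with x ≡ 10 (mod 19); new modulus lcm = 90440.
    Write x = 1904 + 4760·t and substitute into x ≡ 10 (mod 19): 4760·t ≡ 10 − 1904 = -1894 (mod 19).
    Reduce coefficients mod 19: 10·t ≡ 6 (mod 19).
    The inverse of 10 mod 19 is 2 (since 10·2 = 20 = 1·19 + 1), so t ≡ 2·6 = 12 ≡ 12 (mod 19).
    Then x = 1904 + 4760·12 = 59024, valid modulo lcm(4760, 19) = 90440: x ≡ 59024 (mod 90440).
Verify against each original: 59024 mod 17 = 0, 59024 mod 7 = 0, 59024 mod 5 = 4, 59024 mod 8 = 0, 59024 mod 19 = 10.

x ≡ 59024 (mod 90440).


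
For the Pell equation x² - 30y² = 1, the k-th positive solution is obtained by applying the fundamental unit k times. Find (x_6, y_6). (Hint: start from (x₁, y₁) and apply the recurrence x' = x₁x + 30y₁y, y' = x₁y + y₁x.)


Step 1: Find the fundamental solution (x₁, y₁) of x² - 30y² = 1.
  Expand √30 as a continued fraction. a₀ = ⌊√30⌋ = 5; iterate m_{k+1} = d_k·a_k − m_k, d_{k+1} = (30 − m_{k+1}²)/d_k, a_{k+1} = ⌊(a₀ + m_{k+1})/d_{k+1}⌋ (starting m₀ = 0, d₀ = 1), with convergents p_k = a_k·p_{k-1} + p_{k-2}, q_k = a_k·q_{k-1} + q_{k-2} (p₋₁ = 1, q₋₁ = 0):
  k = 0: a₀ = 5; p₀/q₀ = 5/1; p₀² − 30·q₀² = 25 − 30 = -5.
  k = 1: m = 5, d = 5, a = ⌊(5 + 5)/5⌋ = 2; p/q = (2·5 + 1)/(2·1 + 0) = 11/2; p² − 30·q² = 121 − 120 = 1.
  The first convergent with p² − 30·q² = 1 gives the fundamental solution (x₁, y₁) = (11, 2).
Step 2: Apply the recurrence (x_{n+1}, y_{n+1}) = (x₁x_n + 30y₁y_n, x₁y_n + y₁x_n) repeatedly.
  From (x_1, y_1) = (11, 2): x_2 = 11·11 + 30·2·2 = 241; y_2 = 11·2 + 2·11 = 44.
  From (x_2, y_2) = (241, 44): x_3 = 11·241 + 30·2·44 = 5291; y_3 = 11·44 + 2·241 = 966.
  From (x_3, y_3) = (5291, 966): x_4 = 11·5291 + 30·2·966 = 116161; y_4 = 11·966 + 2·5291 = 21208.
  From (x_4, y_4) = (116161, 21208): x_5 = 11·116161 + 30·2·21208 = 2550251; y_5 = 11·21208 + 2·116161 = 465610.
  From (x_5, y_5) = (2550251, 465610): x_6 = 11·2550251 + 30·2·465610 = 55989361; y_6 = 11·465610 + 2·2550251 = 10222212.
Step 3: Verify x_6² - 30·y_6² = 3134808545188321 - 3134808545188320 = 1 (should be 1). ✓

(x_1, y_1) = (11, 2); (x_6, y_6) = (55989361, 10222212).


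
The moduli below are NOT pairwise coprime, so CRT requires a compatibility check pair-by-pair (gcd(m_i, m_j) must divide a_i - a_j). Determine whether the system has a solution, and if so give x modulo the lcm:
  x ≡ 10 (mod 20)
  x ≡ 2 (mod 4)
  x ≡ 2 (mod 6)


Moduli 20, 4, 6 are not pairwise coprime, so CRT works modulo lcm(m_i) when all pairwise compatibility conditions hold.
Pairwise compatibility: gcd(m_i, m_j) must divide a_i - a_j for every pair.
Merge one congruence at a time:
  Start: x ≡ 10 (mod 20).
  Combine with x ≡ 2 (mod 4): gcd(20, 4) = 4; 2 - 10 = -8, which IS divisible by 4, so compatible.
    Write x = 10 + 20·t and substitute into x ≡ 2 (mod 4): 20·t ≡ 2 − 10 = -8 (mod 4).
    Divide the congruence (and modulus) by g = 4: 5·t ≡ -2 (mod 1).
    Modulo 1 every t works; take t = 0.
    Then x = 10 + 20·0 = 10, valid modulo lcm(20, 4) = 20: x ≡ 10 (mod 20).
  Combine with x ≡ 2 (mod 6): gcd(20, 6) = 2; 2 - 10 = -8, which IS divisible by 2, so compatible.
    Write x = 10 + 20·t and substitute into x ≡ 2 (mod 6): 20·t ≡ 2 − 10 = -8 (mod 6).
    Divide the congruence (and modulus) by g = 2: 10·t ≡ -4 (mod 3).
    Reduce coefficients mod 3: 1·t ≡ 2 (mod 3).
    So t ≡ 2 (mod 3).
    Then x = 10 + 20·2 = 50, valid modulo lcm(20, 6) = 60: x ≡ 50 (mod 60).
Verify: 50 mod 20 = 10, 50 mod 4 = 2, 50 mod 6 = 2.

x ≡ 50 (mod 60).


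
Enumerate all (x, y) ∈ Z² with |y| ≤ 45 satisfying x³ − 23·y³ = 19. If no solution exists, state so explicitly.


The equation is x³ - 23y³ = 19. For fixed y, x³ = 23·y³ + 19, so a solution requires the RHS to be a perfect cube.
Strategy: iterate y from -45 to 45, compute RHS = 23·y³ + 19, and check whether it is a (positive or negative) perfect cube.
Check small values of y:
  y = 0: RHS = 19 is not a perfect cube.
  y = 1: RHS = 42 is not a perfect cube.
  y = -1: RHS = -4 is not a perfect cube.
  y = 2: RHS = 203 is not a perfect cube.
  y = -2: RHS = -165 is not a perfect cube.
  y = 3: RHS = 640 is not a perfect cube.
  y = -3: RHS = -602 is not a perfect cube.
Continuing the search up to |y| = 45 finds no solutions either.
No (x, y) in the scanned range satisfies the equation.

No integer solutions with |y| ≤ 45.


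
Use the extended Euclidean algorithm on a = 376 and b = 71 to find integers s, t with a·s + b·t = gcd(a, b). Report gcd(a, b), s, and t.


Euclidean algorithm on (376, 71) — divide until remainder is 0:
  376 = 5 · 71 + 21
  71 = 3 · 21 + 8
  21 = 2 · 8 + 5
  8 = 1 · 5 + 3
  5 = 1 · 3 + 2
  3 = 1 · 2 + 1
  2 = 2 · 1 + 0
gcd(376, 71) = 1.
Track Bezout coefficients alongside the remainders: start with r₀ = 376 = a·1 + b·0 (s = 1, t = 0) and r₁ = 71 = a·0 + b·1 (s = 0, t = 1); each new remainder r_{k+1} = r_{k-1} − q_k·r_k inherits s_{k+1} = s_{k-1} − q_k·s_k, t_{k+1} = t_{k-1} − q_k·t_k, so r_k = a·s_k + b·t_k at every step:
  q = 5: r = 21, s = 1 − 5·0 = 1, t = 0 − 5·1 = -5  (check: 376·1 + 71·(-5) = 21)
  q = 3: r = 8, s = 0 − 3·1 = -3, t = 1 − 3·(-5) = 16  (check: 376·(-3) + 71·16 = 8)
  q = 2: r = 5, s = 1 − 2·(-3) = 7, t = -5 − 2·16 = -37  (check: 376·7 + 71·(-37) = 5)
  q = 1: r = 3, s = -3 − 1·7 = -10, t = 16 − 1·(-37) = 53  (check: 376·(-10) + 71·53 = 3)
  q = 1: r = 2, s = 7 − 1·(-10) = 17, t = -37 − 1·53 = -90  (check: 376·17 + 71·(-90) = 2)
  q = 1: r = 1, s = -10 − 1·17 = -27, t = 53 − 1·(-90) = 143  (check: 376·(-27) + 71·143 = 1)
The row with r = 1 (the gcd) gives the Bezout coefficients s = -27, t = 143.
Result: 376 · (-27) + 71 · (143) = 1.

gcd(376, 71) = 1; s = -27, t = 143 (check: 376·(-27) + 71·143 = 1).


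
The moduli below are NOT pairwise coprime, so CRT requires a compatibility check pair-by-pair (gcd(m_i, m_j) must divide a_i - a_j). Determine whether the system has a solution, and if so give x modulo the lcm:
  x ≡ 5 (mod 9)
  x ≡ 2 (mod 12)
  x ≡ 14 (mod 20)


Moduli 9, 12, 20 are not pairwise coprime, so CRT works modulo lcm(m_i) when all pairwise compatibility conditions hold.
Pairwise compatibility: gcd(m_i, m_j) must divide a_i - a_j for every pair.
Merge one congruence at a time:
  Start: x ≡ 5 (mod 9).
  Combine with x ≡ 2 (mod 12): gcd(9, 12) = 3; 2 - 5 = -3, which IS divisible by 3, so compatible.
    Write x = 5 + 9·t and substitute into x ≡ 2 (mod 12): 9·t ≡ 2 − 5 = -3 (mod 12).
    Divide the congruence (and modulus) by g = 3: 3·t ≡ -1 (mod 4).
    Reduce coefficients mod 4: 3·t ≡ 3 (mod 4).
    The inverse of 3 mod 4 is 3 (since 3·3 = 9 = 2·4 + 1), so t ≡ 3·3 = 9 ≡ 1 (mod 4).
    Then x = 5 + 9·1 = 14, valid modulo lcm(9, 12) = 36: x ≡ 14 (mod 36).
  Combine with x ≡ 14 (mod 20): gcd(36, 20) = 4; 14 - 14 = 0, which IS divisible by 4, so compatible.
    Write x = 14 + 36·t and substitute into x ≡ 14 (mod 20): 36·t ≡ 14 − 14 = 0 (mod 20).
    Divide the congruence (and modulus) by g = 4: 9·t ≡ 0 (mod 5).
    Reduce coefficients mod 5: 4·t ≡ 0 (mod 5).
    The inverse of 4 mod 5 is 4 (since 4·4 = 16 = 3·5 + 1), so t ≡ 4·0 = 0 ≡ 0 (mod 5).
    Then x = 14 + 36·0 = 14, valid modulo lcm(36, 20) = 180: x ≡ 14 (mod 180).
Verify: 14 mod 9 = 5, 14 mod 12 = 2, 14 mod 20 = 14.

x ≡ 14 (mod 180).


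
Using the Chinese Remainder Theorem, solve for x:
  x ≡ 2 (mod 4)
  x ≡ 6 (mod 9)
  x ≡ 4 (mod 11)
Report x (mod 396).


Moduli 4, 9, 11 are pairwise coprime; by CRT there is a unique solution modulo M = 4 · 9 · 11 = 396.
Solve pairwise, accumulating the modulus:
  Start with x ≡ 2 (mod 4).
  Combine with x ≡ 6 (mod 9): since gcd(4, 9) = 1, we get a unique residue mod 36.
    Write x = 2 + 4·t and substitute into x ≡ 6 (mod 9): 4·t ≡ 6 − 2 = 4 (mod 9).
    The inverse of 4 mod 9 is 7 (since 4·7 = 28 = 3·9 + 1), so t ≡ 7·4 = 28 ≡ 1 (mod 9).
    Then x = 2 + 4·1 = 6, valid modulo lcm(4, 9) = 36: x ≡ 6 (mod 36).
  Combine with x ≡ 4 (mod 11): since gcd(36, 11) = 1, we get a unique residue mod 396.
    Write x = 6 + 36·t and substitute into x ≡ 4 (mod 11): 36·t ≡ 4 − 6 = -2 (mod 11).
    Reduce coefficients mod 11: 3·t ≡ 9 (mod 11).
    The inverse of 3 mod 11 is 4 (since 3·4 = 12 = 1·11 + 1), so t ≡ 4·9 = 36 ≡ 3 (mod 11).
    Then x = 6 + 36·3 = 114, valid modulo lcm(36, 11) = 396: x ≡ 114 (mod 396).
Verify: 114 mod 4 = 2 ✓, 114 mod 9 = 6 ✓, 114 mod 11 = 4 ✓.

x ≡ 114 (mod 396).


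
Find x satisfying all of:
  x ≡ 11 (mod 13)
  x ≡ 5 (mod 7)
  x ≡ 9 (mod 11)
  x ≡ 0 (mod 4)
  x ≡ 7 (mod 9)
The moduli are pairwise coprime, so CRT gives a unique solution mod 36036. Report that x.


Product of moduli M = 13 · 7 · 11 · 4 · 9 = 36036.
Merge one congruence at a time:
  Start: x ≡ 11 (mod 13).
  Combine with x ≡ 5 (mod 7); new modulus lcm = 91.
    Write x = 11 + 13·t and substitute into x ≡ 5 (mod 7): 13·t ≡ 5 − 11 = -6 (mod 7).
    Reduce coefficients mod 7: 6·t ≡ 1 (mod 7).
    The inverse of 6 mod 7 is 6 (since 6·6 = 36 = 5·7 + 1), so t ≡ 6·1 = 6 ≡ 6 (mod 7).
    Then x = 11 + 13·6 = 89, valid modulo lcm(13, 7) = 91: x ≡ 89 (mod 91).
  Combine with x ≡ 9 (mod 11); new modulus lcm = 1001.
    Write x = 89 + 91·t and substitute into x ≡ 9 (mod 11): 91·t ≡ 9 − 89 = -80 (mod 11).
    Reduce coefficients mod 11: 3·t ≡ 8 (mod 11).
    The inverse of 3 mod 11 is 4 (since 3·4 = 12 = 1·11 + 1), so t ≡ 4·8 = 32 ≡ 10 (mod 11).
    Then x = 89 + 91·10 = 999, valid modulo lcm(91, 11) = 1001: x ≡ 999 (mod 1001).
  Combine with x ≡ 0 (mod 4); new modulus lcm = 4004.
    Write x = 999 + 1001·t and substitute into x ≡ 0 (mod 4): 1001·t ≡ 0 − 999 = -999 (mod 4).
    Reduce coefficients mod 4: 1·t ≡ 1 (mod 4).
    So t ≡ 1 (mod 4).
    Then x = 999 + 1001·1 = 2000, valid modulo lcm(1001, 4) = 4004: x ≡ 2000 (mod 4004).
  Combine with x ≡ 7 (mod 9); new modulus lcm = 36036.
    Write x = 2000 + 4004·t and substitute into x ≡ 7 (mod 9): 4004·t ≡ 7 − 2000 = -1993 (mod 9).
    Reduce coefficients mod 9: 8·t ≡ 5 (mod 9).
    The inverse of 8 mod 9 is 8 (since 8·8 = 64 = 7·9 + 1), so t ≡ 8·5 = 40 ≡ 4 (mod 9).
    Then x = 2000 + 4004·4 = 18016, valid modulo lcm(4004, 9) = 36036: x ≡ 18016 (mod 36036).
Verify against each original: 18016 mod 13 = 11, 18016 mod 7 = 5, 18016 mod 11 = 9, 18016 mod 4 = 0, 18016 mod 9 = 7.

x ≡ 18016 (mod 36036).


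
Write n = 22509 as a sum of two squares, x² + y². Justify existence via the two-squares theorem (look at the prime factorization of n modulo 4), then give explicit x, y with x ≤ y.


Step 1: Factor n = 22509 = 3^2 · 41 · 61.
Step 2: Check the mod-4 condition on each prime factor: 3 ≡ 3 (mod 4), exponent 2 (must be even); 41 ≡ 1 (mod 4), exponent 1; 61 ≡ 1 (mod 4), exponent 1.
All primes ≡ 3 (mod 4) appear to even exponent (or don't appear), so by the two-squares theorem n IS expressible as a sum of two squares.
Step 3: Build a representation. Group n = k² · m with k = 3 and m = 41 · 61 = 2501 (a product of primes ≡ 1 (mod 4)); a representation of m scales to one of n via (k·x)² + (k·y)² = k²(x² + y²). Each prime p ≡ 1 (mod 4) is itself a sum of two squares; find a² by testing p − a² for a perfect square:
  41: 41 − 1² = 40, 41 − 2² = 37, 41 − 3² = 32, 41 − 4² = 25 = 5² ⇒ 41 = 4² + 5².
  61: 61 − 1² = 60, 61 − 2² = 57, 61 − 3² = 52, 61 − 4² = 45, 61 − 5² = 36 = 6² ⇒ 61 = 5² + 6².
  Combine using the Brahmagupta–Fibonacci identity (a² + b²)(c² + d²) = (ac − bd)² + (ad + bc)² = (ac + bd)² + (ad − bc)²:
  41 · 61 = 2501: from (4² + 5²)(5² + 6²), take (4·5 − 5·6, 4·6 + 5·5) = (20 − 30, 24 + 25) = (-10, 49); dropping signs (only squares matter) gives (10, 49); check 10² + 49² = 100 + 2401 = 2501 ✓.
  Scale by k = 3: (3·10, 3·49) = (30, 147).
Step 4: Order so x ≤ y and verify: 30² + 147² = 900 + 21609 = 22509 = n. ✓

n = 22509 = 30² + 147² (one valid representation with x ≤ y).


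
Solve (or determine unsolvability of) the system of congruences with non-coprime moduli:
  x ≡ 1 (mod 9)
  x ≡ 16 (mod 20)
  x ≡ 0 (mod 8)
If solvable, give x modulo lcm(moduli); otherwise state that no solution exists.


Moduli 9, 20, 8 are not pairwise coprime, so CRT works modulo lcm(m_i) when all pairwise compatibility conditions hold.
Pairwise compatibility: gcd(m_i, m_j) must divide a_i - a_j for every pair.
Merge one congruence at a time:
  Start: x ≡ 1 (mod 9).
  Combine with x ≡ 16 (mod 20): gcd(9, 20) = 1; 16 - 1 = 15, which IS divisible by 1, so compatible.
    Write x = 1 + 9·t and substitute into x ≡ 16 (mod 20): 9·t ≡ 16 − 1 = 15 (mod 20).
    The inverse of 9 mod 20 is 9 (since 9·9 = 81 = 4·20 + 1), so t ≡ 9·15 = 135 ≡ 15 (mod 20).
    Then x = 1 + 9·15 = 136, valid modulo lcm(9, 20) = 180: x ≡ 136 (mod 180).
  Combine with x ≡ 0 (mod 8): gcd(180, 8) = 4; 0 - 136 = -136, which IS divisible by 4, so compatible.
    Write x = 136 + 180·t and substitute into x ≡ 0 (mod 8): 180·t ≡ 0 − 136 = -136 (mod 8).
    Divide the congruence (and modulus) by g = 4: 45·t ≡ -34 (mod 2).
    Reduce coefficients mod 2: 1·t ≡ 0 (mod 2).
    So t ≡ 0 (mod 2).
    Then x = 136 + 180·0 = 136, valid modulo lcm(180, 8) = 360: x ≡ 136 (mod 360).
Verify: 136 mod 9 = 1, 136 mod 20 = 16, 136 mod 8 = 0.

x ≡ 136 (mod 360).


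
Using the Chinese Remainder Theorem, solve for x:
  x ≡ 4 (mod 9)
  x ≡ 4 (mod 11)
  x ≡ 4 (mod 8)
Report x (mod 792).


Moduli 9, 11, 8 are pairwise coprime; by CRT there is a unique solution modulo M = 9 · 11 · 8 = 792.
Solve pairwise, accumulating the modulus:
  Start with x ≡ 4 (mod 9).
  Combine with x ≡ 4 (mod 11): since gcd(9, 11) = 1, we get a unique residue mod 99.
    Write x = 4 + 9·t and substitute into x ≡ 4 (mod 11): 9·t ≡ 4 − 4 = 0 (mod 11).
    The inverse of 9 mod 11 is 5 (since 9·5 = 45 = 4·11 + 1), so t ≡ 5·0 = 0 ≡ 0 (mod 11).
    Then x = 4 + 9·0 = 4, valid modulo lcm(9, 11) = 99: x ≡ 4 (mod 99).
  Combine with x ≡ 4 (mod 8): since gcd(99, 8) = 1, we get a unique residue mod 792.
    Write x = 4 + 99·t and substitute into x ≡ 4 (mod 8): 99·t ≡ 4 − 4 = 0 (mod 8).
    Reduce coefficients mod 8: 3·t ≡ 0 (mod 8).
    The inverse of 3 mod 8 is 3 (since 3·3 = 9 = 1·8 + 1), so t ≡ 3·0 = 0 ≡ 0 (mod 8).
    Then x = 4 + 99·0 = 4, valid modulo lcm(99, 8) = 792: x ≡ 4 (mod 792).
Verify: 4 mod 9 = 4 ✓, 4 mod 11 = 4 ✓, 4 mod 8 = 4 ✓.

x ≡ 4 (mod 792).


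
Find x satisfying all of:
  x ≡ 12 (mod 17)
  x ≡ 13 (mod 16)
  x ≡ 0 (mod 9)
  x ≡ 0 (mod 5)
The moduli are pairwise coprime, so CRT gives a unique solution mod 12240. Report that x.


Product of moduli M = 17 · 16 · 9 · 5 = 12240.
Merge one congruence at a time:
  Start: x ≡ 12 (mod 17).
  Combine with x ≡ 13 (mod 16); new modulus lcm = 272.
    Write x = 12 + 17·t and substitute into x ≡ 13 (mod 16): 17·t ≡ 13 − 12 = 1 (mod 16).
    Reduce coefficients mod 16: 1·t ≡ 1 (mod 16).
    So t ≡ 1 (mod 16).
    Then x = 12 + 17·1 = 29, valid modulo lcm(17, 16) = 272: x ≡ 29 (mod 272).
  Combine with x ≡ 0 (mod 9); new modulus lcm = 2448.
    Write x = 29 + 272·t and substitute into x ≡ 0 (mod 9): 272·t ≡ 0 − 29 = -29 (mod 9).
    Reduce coefficients mod 9: 2·t ≡ 7 (mod 9).
    The inverse of 2 mod 9 is 5 (since 2·5 = 10 = 1·9 + 1), so t ≡ 5·7 = 35 ≡ 8 (mod 9).
    Then x = 29 + 272·8 = 2205, valid modulo lcm(272, 9) = 2448: x ≡ 2205 (mod 2448).
  Combine with x ≡ 0 (mod 5); new modulus lcm = 12240.
    Write x = 2205 + 2448·t and substitute into x ≡ 0 (mod 5): 2448·t ≡ 0 − 2205 = -2205 (mod 5).
    Reduce coefficients mod 5: 3·t ≡ 0 (mod 5).
    The inverse of 3 mod 5 is 2 (since 3·2 = 6 = 1·5 + 1), so t ≡ 2·0 = 0 ≡ 0 (mod 5).
    Then x = 2205 + 2448·0 = 2205, valid modulo lcm(2448, 5) = 12240: x ≡ 2205 (mod 12240).
Verify against each original: 2205 mod 17 = 12, 2205 mod 16 = 13, 2205 mod 9 = 0, 2205 mod 5 = 0.

x ≡ 2205 (mod 12240).


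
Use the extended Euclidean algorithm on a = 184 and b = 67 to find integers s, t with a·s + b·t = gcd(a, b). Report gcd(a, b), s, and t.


Euclidean algorithm on (184, 67) — divide until remainder is 0:
  184 = 2 · 67 + 50
  67 = 1 · 50 + 17
  50 = 2 · 17 + 16
  17 = 1 · 16 + 1
  16 = 16 · 1 + 0
gcd(184, 67) = 1.
Track Bezout coefficients alongside the remainders: start with r₀ = 184 = a·1 + b·0 (s = 1, t = 0) and r₁ = 67 = a·0 + b·1 (s = 0, t = 1); each new remainder r_{k+1} = r_{k-1} − q_k·r_k inherits s_{k+1} = s_{k-1} − q_k·s_k, t_{k+1} = t_{k-1} − q_k·t_k, so r_k = a·s_k + b·t_k at every step:
  q = 2: r = 50, s = 1 − 2·0 = 1, t = 0 − 2·1 = -2  (check: 184·1 + 67·(-2) = 50)
  q = 1: r = 17, s = 0 − 1·1 = -1, t = 1 − 1·(-2) = 3  (check: 184·(-1) + 67·3 = 17)
  q = 2: r = 16, s = 1 − 2·(-1) = 3, t = -2 − 2·3 = -8  (check: 184·3 + 67·(-8) = 16)
  q = 1: r = 1, s = -1 − 1·3 = -4, t = 3 − 1·(-8) = 11  (check: 184·(-4) + 67·11 = 1)
The row with r = 1 (the gcd) gives the Bezout coefficients s = -4, t = 11.
Result: 184 · (-4) + 67 · (11) = 1.

gcd(184, 67) = 1; s = -4, t = 11 (check: 184·(-4) + 67·11 = 1).


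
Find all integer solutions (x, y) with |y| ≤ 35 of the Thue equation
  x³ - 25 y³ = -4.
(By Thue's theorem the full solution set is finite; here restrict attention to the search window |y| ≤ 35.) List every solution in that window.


The equation is x³ - 25y³ = -4. For fixed y, x³ = 25·y³ − 4, so a solution requires the RHS to be a perfect cube.
Strategy: iterate y from -35 to 35, compute RHS = 25·y³ − 4, and check whether it is a (positive or negative) perfect cube.
Check small values of y:
  y = 0: RHS = -4 is not a perfect cube.
  y = 1: RHS = 21 is not a perfect cube.
  y = -1: RHS = -29 is not a perfect cube.
  y = 2: RHS = 196 is not a perfect cube.
  y = -2: RHS = -204 is not a perfect cube.
  y = 3: RHS = 671 is not a perfect cube.
  y = -3: RHS = -679 is not a perfect cube.
Continuing the search up to |y| = 35 finds no solutions either.
No (x, y) in the scanned range satisfies the equation.

No integer solutions with |y| ≤ 35.


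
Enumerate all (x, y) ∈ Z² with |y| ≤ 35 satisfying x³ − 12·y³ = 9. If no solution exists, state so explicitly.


The equation is x³ - 12y³ = 9. For fixed y, x³ = 12·y³ + 9, so a solution requires the RHS to be a perfect cube.
Strategy: iterate y from -35 to 35, compute RHS = 12·y³ + 9, and check whether it is a (positive or negative) perfect cube.
Check small values of y:
  y = 0: RHS = 9 is not a perfect cube.
  y = 1: RHS = 21 is not a perfect cube.
  y = -1: RHS = -3 is not a perfect cube.
  y = 2: RHS = 105 is not a perfect cube.
  y = -2: RHS = -87 is not a perfect cube.
  y = 3: RHS = 333 is not a perfect cube.
  y = -3: RHS = -315 is not a perfect cube.
Continuing the search up to |y| = 35 finds no solutions either.
No (x, y) in the scanned range satisfies the equation.

No integer solutions with |y| ≤ 35.


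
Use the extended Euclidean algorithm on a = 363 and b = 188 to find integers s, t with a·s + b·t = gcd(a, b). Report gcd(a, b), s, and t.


Euclidean algorithm on (363, 188) — divide until remainder is 0:
  363 = 1 · 188 + 175
  188 = 1 · 175 + 13
  175 = 13 · 13 + 6
  13 = 2 · 6 + 1
  6 = 6 · 1 + 0
gcd(363, 188) = 1.
Track Bezout coefficients alongside the remainders: start with r₀ = 363 = a·1 + b·0 (s = 1, t = 0) and r₁ = 188 = a·0 + b·1 (s = 0, t = 1); each new remainder r_{k+1} = r_{k-1} − q_k·r_k inherits s_{k+1} = s_{k-1} − q_k·s_k, t_{k+1} = t_{k-1} − q_k·t_k, so r_k = a·s_k + b·t_k at every step:
  q = 1: r = 175, s = 1 − 1·0 = 1, t = 0 − 1·1 = -1  (check: 363·1 + 188·(-1) = 175)
  q = 1: r = 13, s = 0 − 1·1 = -1, t = 1 − 1·(-1) = 2  (check: 363·(-1) + 188·2 = 13)
  q = 13: r = 6, s = 1 − 13·(-1) = 14, t = -1 − 13·2 = -27  (check: 363·14 + 188·(-27) = 6)
  q = 2: r = 1, s = -1 − 2·14 = -29, t = 2 − 2·(-27) = 56  (check: 363·(-29) + 188·56 = 1)
The row with r = 1 (the gcd) gives the Bezout coefficients s = -29, t = 56.
Result: 363 · (-29) + 188 · (56) = 1.

gcd(363, 188) = 1; s = -29, t = 56 (check: 363·(-29) + 188·56 = 1).


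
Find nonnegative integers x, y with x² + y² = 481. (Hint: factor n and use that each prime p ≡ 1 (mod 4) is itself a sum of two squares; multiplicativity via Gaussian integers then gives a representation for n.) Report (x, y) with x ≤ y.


Step 1: Factor n = 481 = 13 · 37.
Step 2: Check the mod-4 condition on each prime factor: 13 ≡ 1 (mod 4), exponent 1; 37 ≡ 1 (mod 4), exponent 1.
All primes ≡ 3 (mod 4) appear to even exponent (or don't appear), so by the two-squares theorem n IS expressible as a sum of two squares.
Step 3: Build a representation. Here n = 13 · 37 is a product of primes ≡ 1 (mod 4). Each prime p ≡ 1 (mod 4) is itself a sum of two squares; find a² by testing p − a² for a perfect square:
  13: 13 − 1² = 12, 13 − 2² = 9 = 3² ⇒ 13 = 2² + 3².
  37: 37 − 1² = 36 = 6² ⇒ 37 = 1² + 6².
  Combine using the Brahmagupta–Fibonacci identity (a² + b²)(c² + d²) = (ac − bd)² + (ad + bc)² = (ac + bd)² + (ad − bc)²:
  13 · 37 = 481: from (2² + 3²)(1² + 6²), take (2·1 − 3·6, 2·6 + 3·1) = (2 − 18, 12 + 3) = (-16, 15); dropping signs (only squares matter) gives (16, 15); check 16² + 15² = 256 + 225 = 481 ✓.
Step 4: Order so x ≤ y and verify: 15² + 16² = 225 + 256 = 481 = n. ✓

n = 481 = 15² + 16² (one valid representation with x ≤ y).


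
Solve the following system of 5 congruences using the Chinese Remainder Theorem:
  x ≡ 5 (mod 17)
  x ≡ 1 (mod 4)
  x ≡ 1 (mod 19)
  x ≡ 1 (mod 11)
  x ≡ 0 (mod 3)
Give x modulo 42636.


Product of moduli M = 17 · 4 · 19 · 11 · 3 = 42636.
Merge one congruence at a time:
  Start: x ≡ 5 (mod 17).
  Combine with x ≡ 1 (mod 4); new modulus lcm = 68.
    Write x = 5 + 17·t and substitute into x ≡ 1 (mod 4): 17·t ≡ 1 − 5 = -4 (mod 4).
    Reduce coefficients mod 4: 1·t ≡ 0 (mod 4).
    So t ≡ 0 (mod 4).
    Then x = 5 + 17·0 = 5, valid modulo lcm(17, 4) = 68: x ≡ 5 (mod 68).
  Combine with x ≡ 1 (mod 19); new modulus lcm = 1292.
    Write x = 5 + 68·t and substitute into x ≡ 1 (mod 19): 68·t ≡ 1 − 5 = -4 (mod 19).
    Reduce coefficients mod 19: 11·t ≡ 15 (mod 19).
    The inverse of 11 mod 19 is 7 (since 11·7 = 77 = 4·19 + 1), so t ≡ 7·15 = 105 ≡ 10 (mod 19).
    Then x = 5 + 68·10 = 685, valid modulo lcm(68, 19) = 1292: x ≡ 685 (mod 1292).
  Combine with x ≡ 1 (mod 11); new modulus lcm = 14212.
    Write x = 685 + 1292·t and substitute into x ≡ 1 (mod 11): 1292·t ≡ 1 − 685 = -684 (mod 11).
    Reduce coefficients mod 11: 5·t ≡ 9 (mod 11).
    The inverse of 5 mod 11 is 9 (since 5·9 = 45 = 4·11 + 1), so t ≡ 9·9 = 81 ≡ 4 (mod 11).
    Then x = 685 + 1292·4 = 5853, valid modulo lcm(1292, 11) = 14212: x ≡ 5853 (mod 14212).
  Combine with x ≡ 0 (mod 3); new modulus lcm = 42636.
    Write x = 5853 + 14212·t and substitute into x ≡ 0 (mod 3): 14212·t ≡ 0 − 5853 = -5853 (mod 3).
    Reduce coefficients mod 3: 1·t ≡ 0 (mod 3).
    So t ≡ 0 (mod 3).
    Then x = 5853 + 14212·0 = 5853, valid modulo lcm(14212, 3) = 42636: x ≡ 5853 (mod 42636).
Verify against each original: 5853 mod 17 = 5, 5853 mod 4 = 1, 5853 mod 19 = 1, 5853 mod 11 = 1, 5853 mod 3 = 0.

x ≡ 5853 (mod 42636).


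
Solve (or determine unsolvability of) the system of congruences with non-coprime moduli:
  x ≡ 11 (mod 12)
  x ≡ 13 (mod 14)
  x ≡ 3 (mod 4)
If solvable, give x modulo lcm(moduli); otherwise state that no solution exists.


Moduli 12, 14, 4 are not pairwise coprime, so CRT works modulo lcm(m_i) when all pairwise compatibility conditions hold.
Pairwise compatibility: gcd(m_i, m_j) must divide a_i - a_j for every pair.
Merge one congruence at a time:
  Start: x ≡ 11 (mod 12).
  Combine with x ≡ 13 (mod 14): gcd(12, 14) = 2; 13 - 11 = 2, which IS divisible by 2, so compatible.
    Write x = 11 + 12·t and substitute into x ≡ 13 (mod 14): 12·t ≡ 13 − 11 = 2 (mod 14).
    Divide the congruence (and modulus) by g = 2: 6·t ≡ 1 (mod 7).
    The inverse of 6 mod 7 is 6 (since 6·6 = 36 = 5·7 + 1), so t ≡ 6·1 = 6 ≡ 6 (mod 7).
    Then x = 11 + 12·6 = 83, valid modulo lcm(12, 14) = 84: x ≡ 83 (mod 84).
  Combine with x ≡ 3 (mod 4): gcd(84, 4) = 4; 3 - 83 = -80, which IS divisible by 4, so compatible.
    Write x = 83 + 84·t and substitute into x ≡ 3 (mod 4): 84·t ≡ 3 − 83 = -80 (mod 4).
    Divide the congruence (and modulus) by g = 4: 21·t ≡ -20 (mod 1).
    Modulo 1 every t works; take t = 0.
    Then x = 83 + 84·0 = 83, valid modulo lcm(84, 4) = 84: x ≡ 83 (mod 84).
Verify: 83 mod 12 = 11, 83 mod 14 = 13, 83 mod 4 = 3.

x ≡ 83 (mod 84).


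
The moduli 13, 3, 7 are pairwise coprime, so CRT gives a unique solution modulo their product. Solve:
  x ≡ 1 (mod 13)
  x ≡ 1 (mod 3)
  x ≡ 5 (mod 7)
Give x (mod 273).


Moduli 13, 3, 7 are pairwise coprime; by CRT there is a unique solution modulo M = 13 · 3 · 7 = 273.
Solve pairwise, accumulating the modulus:
  Start with x ≡ 1 (mod 13).
  Combine with x ≡ 1 (mod 3): since gcd(13, 3) = 1, we get a unique residue mod 39.
    Write x = 1 + 13·t and substitute into x ≡ 1 (mod 3): 13·t ≡ 1 − 1 = 0 (mod 3).
    Reduce coefficients mod 3: 1·t ≡ 0 (mod 3).
    So t ≡ 0 (mod 3).
    Then x = 1 + 13·0 = 1, valid modulo lcm(13, 3) = 39: x ≡ 1 (mod 39).
  Combine with x ≡ 5 (mod 7): since gcd(39, 7) = 1, we get a unique residue mod 273.
    Write x = 1 + 39·t and substitute into x ≡ 5 (mod 7): 39·t ≡ 5 − 1 = 4 (mod 7).
    Reduce coefficients mod 7: 4·t ≡ 4 (mod 7).
    The inverse of 4 mod 7 is 2 (since 4·2 = 8 = 1·7 + 1), so t ≡ 2·4 = 8 ≡ 1 (mod 7).
    Then x = 1 + 39·1 = 40, valid modulo lcm(39, 7) = 273: x ≡ 40 (mod 273).
Verify: 40 mod 13 = 1 ✓, 40 mod 3 = 1 ✓, 40 mod 7 = 5 ✓.

x ≡ 40 (mod 273).


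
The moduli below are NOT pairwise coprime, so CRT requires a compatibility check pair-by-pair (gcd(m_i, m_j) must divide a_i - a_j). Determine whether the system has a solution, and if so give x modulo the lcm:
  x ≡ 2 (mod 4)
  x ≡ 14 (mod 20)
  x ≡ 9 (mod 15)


Moduli 4, 20, 15 are not pairwise coprime, so CRT works modulo lcm(m_i) when all pairwise compatibility conditions hold.
Pairwise compatibility: gcd(m_i, m_j) must divide a_i - a_j for every pair.
Merge one congruence at a time:
  Start: x ≡ 2 (mod 4).
  Combine with x ≡ 14 (mod 20): gcd(4, 20) = 4; 14 - 2 = 12, which IS divisible by 4, so compatible.
    Write x = 2 + 4·t and substitute into x ≡ 14 (mod 20): 4·t ≡ 14 − 2 = 12 (mod 20).
    Divide the congruence (and modulus) by g = 4: 1·t ≡ 3 (mod 5).
    So t ≡ 3 (mod 5).
    Then x = 2 + 4·3 = 14, valid modulo lcm(4, 20) = 20: x ≡ 14 (mod 20).
  Combine with x ≡ 9 (mod 15): gcd(20, 15) = 5; 9 - 14 = -5, which IS divisible by 5, so compatible.
    Write x = 14 + 20·t and substitute into x ≡ 9 (mod 15): 20·t ≡ 9 − 14 = -5 (mod 15).
    Divide the congruence (and modulus) by g = 5: 4·t ≡ -1 (mod 3).
    Reduce coefficients mod 3: 1·t ≡ 2 (mod 3).
    So t ≡ 2 (mod 3).
    Then x = 14 + 20·2 = 54, valid modulo lcm(20, 15) = 60: x ≡ 54 (mod 60).
Verify: 54 mod 4 = 2, 54 mod 20 = 14, 54 mod 15 = 9.

x ≡ 54 (mod 60).


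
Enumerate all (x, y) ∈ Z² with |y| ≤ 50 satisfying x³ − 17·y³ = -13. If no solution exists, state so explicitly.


The equation is x³ - 17y³ = -13. For fixed y, x³ = 17·y³ − 13, so a solution requires the RHS to be a perfect cube.
Strategy: iterate y from -50 to 50, compute RHS = 17·y³ − 13, and check whether it is a (positive or negative) perfect cube.
Check small values of y:
  y = 0: RHS = -13 is not a perfect cube.
  y = 1: RHS = 4 is not a perfect cube.
  y = -1: RHS = -30 is not a perfect cube.
  y = 2: RHS = 123 is not a perfect cube.
  y = -2: RHS = -149 is not a perfect cube.
  y = 3: RHS = 446 is not a perfect cube.
  y = -3: RHS = -472 is not a perfect cube.
Continuing the search up to |y| = 50 finds no solutions either.
No (x, y) in the scanned range satisfies the equation.

No integer solutions with |y| ≤ 50.


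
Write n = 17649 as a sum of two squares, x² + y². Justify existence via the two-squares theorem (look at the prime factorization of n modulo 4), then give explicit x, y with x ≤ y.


Step 1: Factor n = 17649 = 3^2 · 37 · 53.
Step 2: Check the mod-4 condition on each prime factor: 3 ≡ 3 (mod 4), exponent 2 (must be even); 37 ≡ 1 (mod 4), exponent 1; 53 ≡ 1 (mod 4), exponent 1.
All primes ≡ 3 (mod 4) appear to even exponent (or don't appear), so by the two-squares theorem n IS expressible as a sum of two squares.
Step 3: Build a representation. Group n = k² · m with k = 3 and m = 37 · 53 = 1961 (a product of primes ≡ 1 (mod 4)); a representation of m scales to one of n via (k·x)² + (k·y)² = k²(x² + y²). Each prime p ≡ 1 (mod 4) is itself a sum of two squares; find a² by testing p − a² for a perfect square:
  37: 37 − 1² = 36 = 6² ⇒ 37 = 1² + 6².
  53: 53 − 1² = 52, 53 − 2² = 49 = 7² ⇒ 53 = 2² + 7².
  Combine using the Brahmagupta–Fibonacci identity (a² + b²)(c² + d²) = (ac − bd)² + (ad + bc)² = (ac + bd)² + (ad − bc)²:
  37 · 53 = 1961: from (1² + 6²)(2² + 7²), take (1·2 − 6·7, 1·7 + 6·2) = (2 − 42, 7 + 12) = (-40, 19); dropping signs (only squares matter) gives (40, 19); check 40² + 19² = 1600 + 361 = 1961 ✓.
  Scale by k = 3: (3·40, 3·19) = (120, 57).
Step 4: Order so x ≤ y and verify: 57² + 120² = 3249 + 14400 = 17649 = n. ✓

n = 17649 = 57² + 120² (one valid representation with x ≤ y).


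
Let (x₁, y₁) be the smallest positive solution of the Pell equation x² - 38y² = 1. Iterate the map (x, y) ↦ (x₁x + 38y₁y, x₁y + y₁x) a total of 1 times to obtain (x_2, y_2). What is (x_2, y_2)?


Step 1: Find the fundamental solution (x₁, y₁) of x² - 38y² = 1.
  Expand √38 as a continued fraction. a₀ = ⌊√38⌋ = 6; iterate m_{k+1} = d_k·a_k − m_k, d_{k+1} = (38 − m_{k+1}²)/d_k, a_{k+1} = ⌊(a₀ + m_{k+1})/d_{k+1}⌋ (starting m₀ = 0, d₀ = 1), with convergents p_k = a_k·p_{k-1} + p_{k-2}, q_k = a_k·q_{k-1} + q_{k-2} (p₋₁ = 1, q₋₁ = 0):
  k = 0: a₀ = 6; p₀/q₀ = 6/1; p₀² − 38·q₀² = 36 − 38 = -2.
  k = 1: m = 6, d = 2, a = ⌊(6 + 6)/2⌋ = 6; p/q = (6·6 + 1)/(6·1 + 0) = 37/6; p² − 38·q² = 1369 − 1368 = 1.
  The first convergent with p² − 38·q² = 1 gives the fundamental solution (x₁, y₁) = (37, 6).
Step 2: Apply the recurrence (x_{n+1}, y_{n+1}) = (x₁x_n + 38y₁y_n, x₁y_n + y₁x_n) repeatedly.
  From (x_1, y_1) = (37, 6): x_2 = 37·37 + 38·6·6 = 2737; y_2 = 37·6 + 6·37 = 444.
Step 3: Verify x_2² - 38·y_2² = 7491169 - 7491168 = 1 (should be 1). ✓

(x_1, y_1) = (37, 6); (x_2, y_2) = (2737, 444).


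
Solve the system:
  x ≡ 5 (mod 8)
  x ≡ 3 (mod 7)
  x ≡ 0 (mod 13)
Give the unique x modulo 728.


Moduli 8, 7, 13 are pairwise coprime; by CRT there is a unique solution modulo M = 8 · 7 · 13 = 728.
Solve pairwise, accumulating the modulus:
  Start with x ≡ 5 (mod 8).
  Combine with x ≡ 3 (mod 7): since gcd(8, 7) = 1, we get a unique residue mod 56.
    Write x = 5 + 8·t and substitute into x ≡ 3 (mod 7): 8·t ≡ 3 − 5 = -2 (mod 7).
    Reduce coefficients mod 7: 1·t ≡ 5 (mod 7).
    So t ≡ 5 (mod 7).
    Then x = 5 + 8·5 = 45, valid modulo lcm(8, 7) = 56: x ≡ 45 (mod 56).
  Combine with x ≡ 0 (mod 13): since gcd(56, 13) = 1, we get a unique residue mod 728.
    Write x = 45 + 56·t and substitute into x ≡ 0 (mod 13): 56·t ≡ 0 − 45 = -45 (mod 13).
    Reduce coefficients mod 13: 4·t ≡ 7 (mod 13).
    The inverse of 4 mod 13 is 10 (since 4·10 = 40 = 3·13 + 1), so t ≡ 10·7 = 70 ≡ 5 (mod 13).
    Then x = 45 + 56·5 = 325, valid modulo lcm(56, 13) = 728: x ≡ 325 (mod 728).
Verify: 325 mod 8 = 5 ✓, 325 mod 7 = 3 ✓, 325 mod 13 = 0 ✓.

x ≡ 325 (mod 728).
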